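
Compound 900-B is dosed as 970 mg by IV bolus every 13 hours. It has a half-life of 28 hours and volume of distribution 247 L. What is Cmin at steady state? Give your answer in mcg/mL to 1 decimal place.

10.3 mcg/mL

τ/t½ = 13/28 ≈ 0.46429, so fraction remaining f = (1/2)^(13/28) ≈ 0.7248.
Accumulation ratio R = 1/(1 − f) ≈ 1/0.2752 ≈ 3.6337.
Each bolus raises the concentration by D/Vd = 970/247 ≈ 3.927 mcg/mL.
Cmax,ss = C₀/(1 − f) ≈ 3.927/0.2752 ≈ 14.270 mcg/mL.
Steady-state trough Cmin,ss = Cmax,ss·f ≈ 14.270 × 0.7248 ≈ 10.343 mcg/mL.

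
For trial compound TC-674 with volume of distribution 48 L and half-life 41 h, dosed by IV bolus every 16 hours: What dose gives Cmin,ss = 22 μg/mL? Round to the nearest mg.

328 mg

τ/t½ = 16/41 ≈ 0.39024, so f = (1/2)^(16/41) ≈ 0.763001.
Cmin,ss = (D/Vd)·f/(1−f), so D = Cmin,ss·Vd·(1−f)/f.
D = 22 × 48 × (1−f)/f ≈ 22 × 48 × 0.31061 ≈ 328.00 mg.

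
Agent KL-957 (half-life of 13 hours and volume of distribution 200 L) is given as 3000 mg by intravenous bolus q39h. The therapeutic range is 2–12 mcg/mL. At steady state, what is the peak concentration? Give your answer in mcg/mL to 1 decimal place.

The dosing interval is 3 half-lives, so f = 2^(−3) = 0.125.
At steady state, R = 1/(1 − 0.125) = 8/7.
Single-dose peak C₀ = D/Vd = 3000/200 = 15 mcg/mL.
Steady-state peak Cmax,ss = C₀·R = 15 × 8/7 ≈ 17.143 mcg/mL.
Peak 17.1 mcg/mL vs MTC 12 mcg/mL: exceeds toxic threshold.

17.1 mcg/mL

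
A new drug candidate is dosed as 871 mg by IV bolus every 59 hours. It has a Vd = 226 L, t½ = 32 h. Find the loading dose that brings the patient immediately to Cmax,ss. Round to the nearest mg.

1207 mg

f = (1/2)^(59/32) ≈ 0.278597; accumulation ratio R = 1/(1−f) ≈ 1.38619.
Loading dose to hit Cmax,ss on first dose: D_load = D_maint·R ≈ 871 × 1.38619 ≈ 1207.37 mg.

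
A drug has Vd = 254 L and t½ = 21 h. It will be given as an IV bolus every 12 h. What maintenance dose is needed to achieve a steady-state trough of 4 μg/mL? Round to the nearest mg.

494 mg

τ/t½ = 12/21 ≈ 0.57143, so f = (1/2)^(12/21) ≈ 0.672950.
Cmin,ss = (D/Vd)·f/(1−f), so D = Cmin,ss·Vd·(1−f)/f.
D = 4 × 254 × (1−f)/f ≈ 4 × 254 × 0.48599 ≈ 493.77 mg.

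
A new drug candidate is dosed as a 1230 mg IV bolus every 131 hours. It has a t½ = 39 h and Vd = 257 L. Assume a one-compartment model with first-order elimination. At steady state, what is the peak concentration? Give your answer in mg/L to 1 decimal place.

Over one 131-h interval, 131/39 ≈ 3.359 half-lives elapse, leaving f ≈ 0.0975 of each dose.
Accumulation ratio R = 1/(1 − f) ≈ 1/0.9025 ≈ 1.1080.
Single-dose peak C₀ = D/Vd = 1230/257 ≈ 4.786 mg/L.
Steady-state peak Cmax,ss = C₀·R ≈ 4.786 × 1.1080 ≈ 5.303 mg/L.

5.3 mg/L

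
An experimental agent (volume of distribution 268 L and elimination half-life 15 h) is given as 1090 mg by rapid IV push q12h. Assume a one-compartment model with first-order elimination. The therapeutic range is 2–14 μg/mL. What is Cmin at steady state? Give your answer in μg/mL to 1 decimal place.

τ/t½ = 12/15 ≈ 0.8, so fraction remaining f = (1/2)^(12/15) ≈ 0.5743.
Single-dose peak C₀ = D/Vd = 1090/268 ≈ 4.067 μg/mL.
Steady-state trough Cmin,ss = C₀·f/(1−f) ≈ 4.067 × 0.5743/0.4257 ≈ 5.487 μg/mL.
Trough 5.5 μg/mL vs MEC 2 μg/mL: adequate.

5.5 μg/mL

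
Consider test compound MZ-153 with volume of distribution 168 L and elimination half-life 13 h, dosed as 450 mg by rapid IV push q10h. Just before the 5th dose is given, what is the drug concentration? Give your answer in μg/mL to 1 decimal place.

3.4 μg/mL

f = (1/2)^(τ/t½) = (1/2)^(10/13) ≈ 0.5867.
C₀ = D/Vd = 450/168 ≈ 2.679 μg/mL.
Before the 5th dose, 4 doses have been given. Superposition: Cmin = C₀·(f + f² + … + f^4).
≈ 2.679 × (0.5867 + 0.3442 + 0.2020 + 0.1185) ≈ 2.679 × 1.2514 ≈ 3.353 μg/mL.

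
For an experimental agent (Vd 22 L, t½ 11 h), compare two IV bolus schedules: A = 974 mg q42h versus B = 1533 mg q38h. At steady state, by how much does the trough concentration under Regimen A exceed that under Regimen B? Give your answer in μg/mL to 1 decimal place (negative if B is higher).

Regimen A: f = (1/2)^(42/11) ≈ 0.0709; Cmin,ss = (974/22)·f/(1−f) ≈ 3.378 μg/mL.
Regimen B: f = (1/2)^(38/11) ≈ 0.0912; Cmin,ss = (1533/22)·f/(1−f) ≈ 6.993 μg/mL.
Difference ≈ 3.378 − 6.993 ≈ -3.615 μg/mL.

-3.6 μg/mL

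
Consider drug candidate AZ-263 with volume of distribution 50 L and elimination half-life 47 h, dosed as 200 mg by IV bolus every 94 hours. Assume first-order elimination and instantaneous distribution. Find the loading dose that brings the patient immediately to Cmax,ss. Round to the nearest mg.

f = (1/2)^(94/47) ≈ 0.250000; accumulation ratio R = 1/(1−f) ≈ 1.33333.
Loading dose to hit Cmax,ss on first dose: D_load = D_maint·R ≈ 200 × 1.33333 ≈ 266.67 mg.

267 mg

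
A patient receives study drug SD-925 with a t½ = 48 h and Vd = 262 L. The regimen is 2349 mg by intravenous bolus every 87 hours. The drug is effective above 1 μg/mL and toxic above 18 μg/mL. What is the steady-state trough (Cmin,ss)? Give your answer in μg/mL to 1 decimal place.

Over one 87-h interval, 87/48 ≈ 1.8125 half-lives elapse, leaving f ≈ 0.2847 of each dose.
Single-dose peak C₀ = D/Vd = 2349/262 ≈ 8.966 μg/mL.
Steady-state trough Cmin,ss = C₀·f/(1−f) ≈ 8.966 × 0.2847/0.7153 ≈ 3.569 μg/mL.
Trough 3.6 μg/mL vs MEC 1 μg/mL: adequate.

3.6 μg/mL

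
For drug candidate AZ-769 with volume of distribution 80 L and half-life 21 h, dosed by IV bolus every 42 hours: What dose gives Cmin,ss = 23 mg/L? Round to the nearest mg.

τ/t½ = 42/21 ≈ 2, so f = (1/2)^(42/21) ≈ 0.250000.
Cmin,ss = (D/Vd)·f/(1−f), so D = Cmin,ss·Vd·(1−f)/f.
D = 23 × 80 × (1−f)/f ≈ 23 × 80 × 3.00000 ≈ 5520.00 mg.

5520 mg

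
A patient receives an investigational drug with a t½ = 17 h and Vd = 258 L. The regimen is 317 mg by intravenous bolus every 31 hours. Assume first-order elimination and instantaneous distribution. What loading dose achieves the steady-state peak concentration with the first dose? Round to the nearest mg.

442 mg

f = (1/2)^(31/17) ≈ 0.282529; accumulation ratio R = 1/(1−f) ≈ 1.39378.
Loading dose to hit Cmax,ss on first dose: D_load = D_maint·R ≈ 317 × 1.39378 ≈ 441.83 mg.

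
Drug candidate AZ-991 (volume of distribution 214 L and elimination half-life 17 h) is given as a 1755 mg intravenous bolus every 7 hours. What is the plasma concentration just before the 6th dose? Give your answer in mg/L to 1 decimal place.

18.9 mg/L

f = (1/2)^(τ/t½) = (1/2)^(7/17) ≈ 0.7517.
C₀ = D/Vd = 1755/214 ≈ 8.201 mg/L.
Before the 6th dose, 5 doses have been given. Superposition: Cmin = C₀·(f + f² + … + f^5).
≈ 8.201 × (0.7517 + 0.5651 + 0.4248 + 0.3193 + 0.2400) ≈ 8.201 × 2.3009 ≈ 18.870 mg/L.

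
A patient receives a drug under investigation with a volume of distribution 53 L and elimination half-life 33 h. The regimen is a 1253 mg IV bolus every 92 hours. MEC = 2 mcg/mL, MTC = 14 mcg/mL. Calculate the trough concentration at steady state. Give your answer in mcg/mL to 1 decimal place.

Over one 92-h interval, 92/33 ≈ 2.7879 half-lives elapse, leaving f ≈ 0.1448 of each dose.
Accumulation ratio R = 1/(1 − f) ≈ 1/0.8552 ≈ 1.1693.
Single-dose peak C₀ = D/Vd = 1253/53 ≈ 23.642 mcg/mL.
Cmax,ss = C₀/(1 − f) ≈ 23.642/0.8552 ≈ 27.645 mcg/mL.
Steady-state trough Cmin,ss = Cmax,ss·f ≈ 27.645 × 0.1448 ≈ 4.003 mcg/mL.
Trough 4.0 mcg/mL vs MEC 2 mcg/mL: adequate.

4.0 mcg/mL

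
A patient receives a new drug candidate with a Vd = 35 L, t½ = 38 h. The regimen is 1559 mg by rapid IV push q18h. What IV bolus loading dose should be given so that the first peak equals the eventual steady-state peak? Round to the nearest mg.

f = (1/2)^(18/38) ≈ 0.720123; accumulation ratio R = 1/(1−f) ≈ 3.57300.
Loading dose to hit Cmax,ss on first dose: D_load = D_maint·R ≈ 1559 × 3.57300 ≈ 5570.31 mg.

5570 mg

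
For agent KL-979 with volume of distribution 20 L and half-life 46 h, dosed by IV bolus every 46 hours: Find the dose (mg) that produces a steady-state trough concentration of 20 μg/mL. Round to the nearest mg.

τ/t½ = 46/46 ≈ 1, so f = (1/2)^(46/46) ≈ 0.500000.
Cmin,ss = (D/Vd)·f/(1−f), so D = Cmin,ss·Vd·(1−f)/f.
D = 20 × 20 × (1−f)/f ≈ 20 × 20 × 1.00000 ≈ 400.00 mg.

400 mg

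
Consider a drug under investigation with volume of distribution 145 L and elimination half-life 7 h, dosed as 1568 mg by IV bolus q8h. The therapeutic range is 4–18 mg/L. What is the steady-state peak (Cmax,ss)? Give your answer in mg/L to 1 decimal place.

19.8 mg/L

Over one 8-h interval, 8/7 ≈ 1.1429 half-lives elapse, leaving f ≈ 0.4529 of each dose.
Accumulation ratio R = 1/(1 − f) ≈ 1/0.5471 ≈ 1.8278.
Single-dose peak C₀ = D/Vd = 1568/145 ≈ 10.814 mg/L.
Steady-state peak Cmax,ss = C₀·R ≈ 10.814 × 1.8278 ≈ 19.766 mg/L.
Peak 19.8 mg/L vs MTC 18 mg/L: exceeds toxic threshold.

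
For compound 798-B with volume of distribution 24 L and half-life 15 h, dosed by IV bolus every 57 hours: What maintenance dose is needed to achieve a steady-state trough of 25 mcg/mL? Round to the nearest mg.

7757 mg

τ/t½ = 57/15 ≈ 3.8, so f = (1/2)^(57/15) ≈ 0.071794.
Cmin,ss = (D/Vd)·f/(1−f), so D = Cmin,ss·Vd·(1−f)/f.
D = 25 × 24 × (1−f)/f ≈ 25 × 24 × 12.92874 ≈ 7757.24 mg.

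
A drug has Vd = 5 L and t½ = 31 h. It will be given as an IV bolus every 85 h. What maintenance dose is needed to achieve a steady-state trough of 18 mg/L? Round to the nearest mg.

τ/t½ = 85/31 ≈ 2.7419, so f = (1/2)^(85/31) ≈ 0.149484.
Cmin,ss = (D/Vd)·f/(1−f), so D = Cmin,ss·Vd·(1−f)/f.
D = 18 × 5 × (1−f)/f ≈ 18 × 5 × 5.68968 ≈ 512.07 mg.

512 mg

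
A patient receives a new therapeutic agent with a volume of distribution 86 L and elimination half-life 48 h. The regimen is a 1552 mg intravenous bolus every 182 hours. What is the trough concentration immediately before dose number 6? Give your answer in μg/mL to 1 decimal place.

1.4 μg/mL

f = (1/2)^(τ/t½) = (1/2)^(182/48) ≈ 0.0722.
C₀ = D/Vd = 1552/86 ≈ 18.047 μg/mL.
Before the 6th dose, 5 doses have been given. Superposition: Cmin = C₀·(f + f² + … + f^5).
≈ 18.047 × (0.0722 + 0.0052 + 0.0004 + 0.0000 + 0.0000) ≈ 18.047 × 0.0778 ≈ 1.404 μg/mL.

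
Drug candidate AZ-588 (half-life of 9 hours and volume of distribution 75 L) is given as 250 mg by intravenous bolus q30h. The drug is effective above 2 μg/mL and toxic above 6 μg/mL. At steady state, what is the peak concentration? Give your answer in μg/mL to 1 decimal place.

τ/t½ = 30/9 ≈ 3.3333, so fraction remaining f = (1/2)^(30/9) ≈ 0.0992.
At steady state, accumulation factor R = 1/(1 − e^(−kτ)) ≈ 1.1101.
Each bolus raises the concentration by D/Vd = 250/75 ≈ 3.333 μg/mL.
Steady-state peak Cmax,ss = C₀·R ≈ 3.333 × 1.1101 ≈ 3.700 μg/mL.
Peak 3.7 μg/mL vs MTC 6 μg/mL: below toxic threshold.

3.7 μg/mL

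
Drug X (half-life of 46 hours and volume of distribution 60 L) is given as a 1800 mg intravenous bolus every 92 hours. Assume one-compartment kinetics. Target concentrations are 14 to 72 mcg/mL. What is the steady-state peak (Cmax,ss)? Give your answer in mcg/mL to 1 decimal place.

40.0 mcg/mL

τ = 92 h = 2 half-lives, so f = (1/2)^2 = 0.25.
At steady state, R = 1/(1 − 0.25) = 4/3.
Single-dose peak C₀ = D/Vd = 1800/60 = 30 mcg/mL.
Steady-state peak Cmax,ss = C₀·R = 30 × 4/3 ≈ 40.000 mcg/mL.
Peak 40.0 mcg/mL vs MTC 72 mcg/mL: below toxic threshold.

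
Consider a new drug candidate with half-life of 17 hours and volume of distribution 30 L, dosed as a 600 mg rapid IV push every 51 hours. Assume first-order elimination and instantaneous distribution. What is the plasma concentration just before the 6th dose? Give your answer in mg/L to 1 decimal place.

2.9 mg/L

f = (1/2)^(τ/t½) = (1/2)^(51/17) ≈ 0.1250.
C₀ = D/Vd = 600/30 ≈ 20.000 mg/L.
Before the 6th dose, 5 doses have been given. Superposition: Cmin = C₀·(f + f² + … + f^5).
≈ 20.000 × (0.1250 + 0.0156 + 0.0020 + 0.0002 + 0.0000) ≈ 20.000 × 0.1428 ≈ 2.856 mg/L.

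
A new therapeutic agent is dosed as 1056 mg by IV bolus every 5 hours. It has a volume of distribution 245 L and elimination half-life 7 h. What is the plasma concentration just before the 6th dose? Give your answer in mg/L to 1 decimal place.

6.2 mg/L

f = (1/2)^(τ/t½) = (1/2)^(5/7) ≈ 0.6095.
C₀ = D/Vd = 1056/245 ≈ 4.310 mg/L.
Before the 6th dose, 5 doses have been given. Superposition: Cmin = C₀·(f + f² + … + f^5).
≈ 4.310 × (0.6095 + 0.3715 + 0.2264 + 0.1380 + 0.0841) ≈ 4.310 × 1.4295 ≈ 6.161 mg/L.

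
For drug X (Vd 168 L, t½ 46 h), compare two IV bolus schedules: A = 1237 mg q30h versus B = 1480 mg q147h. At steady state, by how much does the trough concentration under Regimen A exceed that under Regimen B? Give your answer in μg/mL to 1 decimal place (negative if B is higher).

Regimen A: f = (1/2)^(30/46) ≈ 0.6363; Cmin,ss = (1237/168)·f/(1−f) ≈ 12.882 μg/mL.
Regimen B: f = (1/2)^(147/46) ≈ 0.1091; Cmin,ss = (1480/168)·f/(1−f) ≈ 1.079 μg/mL.
Difference ≈ 12.882 − 1.079 ≈ 11.803 μg/mL.

11.8 μg/mL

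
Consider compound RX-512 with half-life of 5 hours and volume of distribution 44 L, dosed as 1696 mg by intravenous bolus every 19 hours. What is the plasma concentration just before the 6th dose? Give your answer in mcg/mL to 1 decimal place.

3.0 mcg/mL

f = (1/2)^(τ/t½) = (1/2)^(19/5) ≈ 0.0718.
C₀ = D/Vd = 1696/44 ≈ 38.545 mcg/mL.
Before the 6th dose, 5 doses have been given. Superposition: Cmin = C₀·(f + f² + … + f^5).
≈ 38.545 × (0.0718 + 0.0052 + 0.0004 + 0.0000 + 0.0000) ≈ 38.545 × 0.0774 ≈ 2.983 mcg/mL.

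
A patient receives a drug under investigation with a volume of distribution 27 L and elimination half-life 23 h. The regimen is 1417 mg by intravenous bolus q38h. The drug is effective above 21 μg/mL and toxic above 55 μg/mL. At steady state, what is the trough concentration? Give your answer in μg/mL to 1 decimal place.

τ/t½ = 38/23 ≈ 1.6522, so fraction remaining f = (1/2)^(38/23) ≈ 0.3182.
At steady state, accumulation factor R = 1/(1 − e^(−kτ)) ≈ 1.4667.
Each bolus raises the concentration by D/Vd = 1417/27 ≈ 52.481 μg/mL.
Cmax,ss = C₀/(1 − f) ≈ 52.481/0.6818 ≈ 76.974 μg/mL.
Steady-state trough Cmin,ss = Cmax,ss·f ≈ 76.974 × 0.3182 ≈ 24.493 μg/mL.
Trough 24.5 μg/mL vs MEC 21 μg/mL: adequate.

24.5 μg/mL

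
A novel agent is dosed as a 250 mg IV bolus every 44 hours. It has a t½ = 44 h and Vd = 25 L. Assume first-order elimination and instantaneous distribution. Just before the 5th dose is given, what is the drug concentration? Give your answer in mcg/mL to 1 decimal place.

9.4 mcg/mL

f = (1/2)^(τ/t½) = (1/2)^(44/44) ≈ 0.5000.
C₀ = D/Vd = 250/25 ≈ 10.000 mcg/mL.
Before the 5th dose, 4 doses have been given. Superposition: Cmin = C₀·(f + f² + … + f^4).
≈ 10.000 × (0.5000 + 0.2500 + 0.1250 + 0.0625) ≈ 10.000 × 0.9375 ≈ 9.375 mcg/mL.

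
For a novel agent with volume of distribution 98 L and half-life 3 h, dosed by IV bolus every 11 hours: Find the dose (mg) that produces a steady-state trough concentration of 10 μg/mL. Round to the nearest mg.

11465 mg

τ/t½ = 11/3 ≈ 3.6667, so f = (1/2)^(11/3) ≈ 0.078745.
Cmin,ss = (D/Vd)·f/(1−f), so D = Cmin,ss·Vd·(1−f)/f.
D = 10 × 98 × (1−f)/f ≈ 10 × 98 × 11.69922 ≈ 11465.24 mg.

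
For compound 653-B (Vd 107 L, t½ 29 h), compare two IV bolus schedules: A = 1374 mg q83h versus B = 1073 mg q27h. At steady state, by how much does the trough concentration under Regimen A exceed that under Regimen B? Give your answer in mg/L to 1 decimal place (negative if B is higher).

Regimen A: f = (1/2)^(83/29) ≈ 0.1375; Cmin,ss = (1374/107)·f/(1−f) ≈ 2.047 mg/L.
Regimen B: f = (1/2)^(27/29) ≈ 0.5245; Cmin,ss = (1073/107)·f/(1−f) ≈ 11.061 mg/L.
Difference ≈ 2.047 − 11.061 ≈ -9.014 mg/L.

-9.0 mg/L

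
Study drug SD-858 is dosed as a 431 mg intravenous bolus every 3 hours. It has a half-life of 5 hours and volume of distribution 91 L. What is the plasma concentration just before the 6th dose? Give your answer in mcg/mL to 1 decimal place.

f = (1/2)^(τ/t½) = (1/2)^(3/5) ≈ 0.6598.
C₀ = D/Vd = 431/91 ≈ 4.736 mcg/mL.
Before the 6th dose, 5 doses have been given. Superposition: Cmin = C₀·(f + f² + … + f^5).
≈ 4.736 × (0.6598 + 0.4353 + 0.2872 + 0.1895 + 0.1250) ≈ 4.736 × 1.6968 ≈ 8.036 mcg/mL.

8.0 mcg/mL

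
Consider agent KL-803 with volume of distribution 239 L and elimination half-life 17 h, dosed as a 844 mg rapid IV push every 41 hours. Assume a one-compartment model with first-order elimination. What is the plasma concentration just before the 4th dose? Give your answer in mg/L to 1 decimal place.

f = (1/2)^(τ/t½) = (1/2)^(41/17) ≈ 0.1879.
C₀ = D/Vd = 844/239 ≈ 3.531 mg/L.
Before the 4th dose, 3 doses have been given. Superposition: Cmin = C₀·(f + f² + … + f^3).
≈ 3.531 × (0.1879 + 0.0353 + 0.0066) ≈ 3.531 × 0.2298 ≈ 0.811 mg/L.

0.8 mg/L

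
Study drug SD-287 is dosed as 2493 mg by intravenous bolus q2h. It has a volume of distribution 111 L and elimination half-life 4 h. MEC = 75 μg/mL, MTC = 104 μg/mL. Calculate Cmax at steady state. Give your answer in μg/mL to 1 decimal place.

76.7 μg/mL

τ/t½ = 2/4 ≈ 0.5, so fraction remaining f = (1/2)^(2/4) ≈ 0.7071.
At steady state, accumulation factor R = 1/(1 − e^(−kτ)) ≈ 3.4141.
Single-dose peak C₀ = D/Vd = 2493/111 ≈ 22.459 μg/mL.
Steady-state peak Cmax,ss = C₀·R ≈ 22.459 × 3.4141 ≈ 76.677 μg/mL.
Peak 76.7 μg/mL vs MTC 104 μg/mL: below toxic threshold.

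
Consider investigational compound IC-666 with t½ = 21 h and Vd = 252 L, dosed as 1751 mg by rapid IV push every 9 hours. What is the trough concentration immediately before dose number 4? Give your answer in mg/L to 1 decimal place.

f = (1/2)^(τ/t½) = (1/2)^(9/21) ≈ 0.7430.
C₀ = D/Vd = 1751/252 ≈ 6.948 mg/L.
Before the 4th dose, 3 doses have been given. Superposition: Cmin = C₀·(f + f² + … + f^3).
≈ 6.948 × (0.7430 + 0.5520 + 0.4102) ≈ 6.948 × 1.7052 ≈ 11.848 mg/L.

11.8 mg/L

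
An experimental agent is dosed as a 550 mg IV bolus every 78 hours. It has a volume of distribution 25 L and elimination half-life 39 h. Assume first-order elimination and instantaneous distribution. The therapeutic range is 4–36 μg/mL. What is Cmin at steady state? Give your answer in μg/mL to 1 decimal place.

7.3 μg/mL

The dosing interval is 2 half-lives, so f = 2^(−2) = 0.25.
At steady state, R = 1/(1 − 0.25) = 4/3.
Single-dose peak C₀ = D/Vd = 550/25 = 22 μg/mL.
Steady-state peak Cmax,ss = C₀·R = 22 × 4/3 ≈ 29.333 μg/mL.
Steady-state trough Cmin,ss = Cmax,ss·f ≈ 29.333 × 0.25 ≈ 7.333 μg/mL.
Trough 7.3 μg/mL vs MEC 4 μg/mL: adequate.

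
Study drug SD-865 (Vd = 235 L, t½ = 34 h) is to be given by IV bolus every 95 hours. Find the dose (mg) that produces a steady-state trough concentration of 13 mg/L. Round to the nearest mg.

τ/t½ = 95/34 ≈ 2.7941, so f = (1/2)^(95/34) ≈ 0.144174.
Cmin,ss = (D/Vd)·f/(1−f), so D = Cmin,ss·Vd·(1−f)/f.
D = 13 × 235 × (1−f)/f ≈ 13 × 235 × 5.93606 ≈ 18134.66 mg.

18135 mg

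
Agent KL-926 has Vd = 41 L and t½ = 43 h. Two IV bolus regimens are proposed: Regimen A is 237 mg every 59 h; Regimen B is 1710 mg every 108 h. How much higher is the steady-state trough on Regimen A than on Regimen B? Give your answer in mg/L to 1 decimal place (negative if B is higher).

Regimen A: f = (1/2)^(59/43) ≈ 0.3863; Cmin,ss = (237/41)·f/(1−f) ≈ 3.639 mg/L.
Regimen B: f = (1/2)^(108/43) ≈ 0.1754; Cmin,ss = (1710/41)·f/(1−f) ≈ 8.872 mg/L.
Difference ≈ 3.639 − 8.872 ≈ -5.233 mg/L.

-5.2 mg/L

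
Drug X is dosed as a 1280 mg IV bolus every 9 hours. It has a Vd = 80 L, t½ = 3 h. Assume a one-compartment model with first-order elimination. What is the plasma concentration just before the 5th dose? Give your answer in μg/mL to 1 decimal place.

f = (1/2)^(τ/t½) = (1/2)^(9/3) ≈ 0.1250.
C₀ = D/Vd = 1280/80 ≈ 16.000 μg/mL.
Before the 5th dose, 4 doses have been given. Superposition: Cmin = C₀·(f + f² + … + f^4).
≈ 16.000 × (0.1250 + 0.0156 + 0.0020 + 0.0002) ≈ 16.000 × 0.1428 ≈ 2.285 μg/mL.

2.3 μg/mL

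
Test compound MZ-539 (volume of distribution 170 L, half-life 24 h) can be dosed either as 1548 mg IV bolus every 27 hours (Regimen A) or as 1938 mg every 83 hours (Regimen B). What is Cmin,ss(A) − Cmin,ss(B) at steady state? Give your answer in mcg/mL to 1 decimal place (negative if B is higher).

6.6 mcg/mL

Regimen A: f = (1/2)^(27/24) ≈ 0.4585; Cmin,ss = (1548/170)·f/(1−f) ≈ 7.710 mcg/mL.
Regimen B: f = (1/2)^(83/24) ≈ 0.0910; Cmin,ss = (1938/170)·f/(1−f) ≈ 1.141 mcg/mL.
Difference ≈ 7.710 − 1.141 ≈ 6.569 mcg/mL.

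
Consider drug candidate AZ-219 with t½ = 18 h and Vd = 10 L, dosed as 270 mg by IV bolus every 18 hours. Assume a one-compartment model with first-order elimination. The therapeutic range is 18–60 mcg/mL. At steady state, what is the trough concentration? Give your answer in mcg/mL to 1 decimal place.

27.0 mcg/mL

τ = 18 h = 1 half-life, so f = (1/2)^1 = 0.5.
Accumulation ratio R = 1/(1 − f) = 1/0.5 = 2/1.
Single-dose peak C₀ = D/Vd = 270/10 = 27 mcg/mL.
Steady-state peak Cmax,ss = C₀·R = 27 × 2/1 ≈ 54.000 mcg/mL.
Steady-state trough Cmin,ss = Cmax,ss·f ≈ 54.000 × 0.5 ≈ 27.000 mcg/mL.
Trough 27.0 mcg/mL vs MEC 18 mcg/mL: adequate.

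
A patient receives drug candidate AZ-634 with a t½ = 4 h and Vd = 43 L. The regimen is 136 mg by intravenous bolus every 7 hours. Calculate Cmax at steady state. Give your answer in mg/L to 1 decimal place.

4.5 mg/L

k = ln2/t½ = ln2/4 ≈ 0.173287 h⁻¹; fraction remaining f = e^(−kτ) = e^(−0.173287×7) ≈ 0.2973.
At steady state, accumulation factor R = 1/(1 − e^(−kτ)) ≈ 1.4231.
Single-dose peak C₀ = D/Vd = 136/43 ≈ 3.163 mg/L.
Steady-state peak Cmax,ss = C₀·R ≈ 3.163 × 1.4231 ≈ 4.501 mg/L.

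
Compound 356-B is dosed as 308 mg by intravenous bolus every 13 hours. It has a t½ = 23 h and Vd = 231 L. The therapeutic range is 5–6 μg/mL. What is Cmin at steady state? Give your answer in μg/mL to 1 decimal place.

Over one 13-h interval, 13/23 ≈ 0.56522 half-lives elapse, leaving f ≈ 0.6759 of each dose.
Accumulation ratio R = 1/(1 − f) ≈ 1/0.3241 ≈ 3.0855.
Each bolus raises the concentration by D/Vd = 308/231 ≈ 1.333 μg/mL.
Cmax,ss = C₀/(1 − f) ≈ 1.333/0.3241 ≈ 4.113 μg/mL.
Steady-state trough Cmin,ss = Cmax,ss·f ≈ 4.113 × 0.6759 ≈ 2.780 μg/mL.
Trough 2.8 μg/mL vs MEC 5 μg/mL: subtherapeutic.

2.8 μg/mL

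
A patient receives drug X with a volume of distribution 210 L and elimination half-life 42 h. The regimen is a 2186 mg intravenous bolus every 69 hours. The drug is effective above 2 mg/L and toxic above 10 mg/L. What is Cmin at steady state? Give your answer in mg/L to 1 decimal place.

4.9 mg/L

k = ln2/t½ = ln2/42 ≈ 0.016504 h⁻¹; fraction remaining f = e^(−kτ) = e^(−0.016504×69) ≈ 0.3202.
Accumulation ratio R = 1/(1 − f) ≈ 1/0.6798 ≈ 1.4710.
Each bolus raises the concentration by D/Vd = 2186/210 ≈ 10.410 mg/L.
Cmax,ss = C₀/(1 − f) ≈ 10.410/0.6798 ≈ 15.313 mg/L.
Steady-state trough Cmin,ss = Cmax,ss·f ≈ 15.313 × 0.3202 ≈ 4.903 mg/L.
Trough 4.9 mg/L vs MEC 2 mg/L: adequate.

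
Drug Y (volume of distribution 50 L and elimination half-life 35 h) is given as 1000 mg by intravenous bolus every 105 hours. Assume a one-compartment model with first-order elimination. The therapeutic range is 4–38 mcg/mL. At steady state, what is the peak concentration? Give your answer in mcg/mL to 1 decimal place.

22.9 mcg/mL

τ = 105 h = 3 half-lives, so f = (1/2)^3 = 0.125.
Accumulation ratio R = 1/(1 − f) = 1/0.875 = 8/7.
Single-dose peak C₀ = D/Vd = 1000/50 = 20 mcg/mL.
Steady-state peak Cmax,ss = C₀·R = 20 × 8/7 ≈ 22.857 mcg/mL.
Peak 22.9 mcg/mL vs MTC 38 mcg/mL: below toxic threshold.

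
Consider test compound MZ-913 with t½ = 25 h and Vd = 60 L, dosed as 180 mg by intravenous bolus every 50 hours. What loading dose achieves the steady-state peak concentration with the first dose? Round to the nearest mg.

f = (1/2)^(50/25) ≈ 0.250000; accumulation ratio R = 1/(1−f) ≈ 1.33333.
Loading dose to hit Cmax,ss on first dose: D_load = D_maint·R ≈ 180 × 1.33333 ≈ 240.00 mg.

240 mg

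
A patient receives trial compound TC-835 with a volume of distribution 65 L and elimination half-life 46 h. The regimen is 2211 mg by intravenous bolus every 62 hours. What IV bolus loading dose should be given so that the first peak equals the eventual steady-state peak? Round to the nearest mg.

f = (1/2)^(62/46) ≈ 0.392884; accumulation ratio R = 1/(1−f) ≈ 1.64713.
Loading dose to hit Cmax,ss on first dose: D_load = D_maint·R ≈ 2211 × 1.64713 ≈ 3641.80 mg.

3642 mg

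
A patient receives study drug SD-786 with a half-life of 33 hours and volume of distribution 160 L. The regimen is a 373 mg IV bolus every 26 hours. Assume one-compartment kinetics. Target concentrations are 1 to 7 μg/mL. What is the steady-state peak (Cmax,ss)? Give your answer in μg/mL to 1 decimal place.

Over one 26-h interval, 26/33 ≈ 0.78788 half-lives elapse, leaving f ≈ 0.5792 of each dose.
Accumulation ratio R = 1/(1 − f) ≈ 1/0.4208 ≈ 2.3764.
Each bolus raises the concentration by D/Vd = 373/160 ≈ 2.331 μg/mL.
Steady-state peak Cmax,ss = C₀·R ≈ 2.331 × 2.3764 ≈ 5.539 μg/mL.
Peak 5.5 μg/mL vs MTC 7 μg/mL: below toxic threshold.

5.5 μg/mL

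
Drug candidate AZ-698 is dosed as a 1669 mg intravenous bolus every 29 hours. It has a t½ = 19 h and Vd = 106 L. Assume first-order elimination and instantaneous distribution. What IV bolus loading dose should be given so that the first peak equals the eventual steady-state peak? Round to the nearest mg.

2557 mg

f = (1/2)^(29/19) ≈ 0.347163; accumulation ratio R = 1/(1−f) ≈ 1.53178.
Loading dose to hit Cmax,ss on first dose: D_load = D_maint·R ≈ 1669 × 1.53178 ≈ 2556.54 mg.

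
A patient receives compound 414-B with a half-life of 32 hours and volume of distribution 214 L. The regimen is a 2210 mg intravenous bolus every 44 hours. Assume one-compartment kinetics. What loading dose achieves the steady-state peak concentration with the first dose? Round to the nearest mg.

f = (1/2)^(44/32) ≈ 0.385553; accumulation ratio R = 1/(1−f) ≈ 1.62748.
Loading dose to hit Cmax,ss on first dose: D_load = D_maint·R ≈ 2210 × 1.62748 ≈ 3596.73 mg.

3597 mg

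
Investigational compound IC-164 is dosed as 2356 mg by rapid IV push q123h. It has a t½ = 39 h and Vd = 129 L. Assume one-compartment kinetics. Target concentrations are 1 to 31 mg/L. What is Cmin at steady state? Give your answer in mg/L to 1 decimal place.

k = ln2/t½ = ln2/39 ≈ 0.017773 h⁻¹; fraction remaining f = e^(−kτ) = e^(−0.017773×123) ≈ 0.1124.
Accumulation ratio R = 1/(1 − f) ≈ 1/0.8876 ≈ 1.1266.
Single-dose peak C₀ = D/Vd = 2356/129 ≈ 18.264 mg/L.
Cmax,ss = C₀/(1 − f) ≈ 18.264/0.8876 ≈ 20.577 mg/L.
Steady-state trough Cmin,ss = Cmax,ss·f ≈ 20.577 × 0.1124 ≈ 2.313 mg/L.
Trough 2.3 mg/L vs MEC 1 mg/L: adequate.

2.3 mg/L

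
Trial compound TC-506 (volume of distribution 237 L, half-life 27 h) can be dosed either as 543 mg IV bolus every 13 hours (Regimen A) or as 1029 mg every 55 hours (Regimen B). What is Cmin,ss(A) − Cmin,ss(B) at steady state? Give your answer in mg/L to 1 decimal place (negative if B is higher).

Regimen A: f = (1/2)^(13/27) ≈ 0.7162; Cmin,ss = (543/237)·f/(1−f) ≈ 5.782 mg/L.
Regimen B: f = (1/2)^(55/27) ≈ 0.2437; Cmin,ss = (1029/237)·f/(1−f) ≈ 1.399 mg/L.
Difference ≈ 5.782 − 1.399 ≈ 4.383 mg/L.

4.4 mg/L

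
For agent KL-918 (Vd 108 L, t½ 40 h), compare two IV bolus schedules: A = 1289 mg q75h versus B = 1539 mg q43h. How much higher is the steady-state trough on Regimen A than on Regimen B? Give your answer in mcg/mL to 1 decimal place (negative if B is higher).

Regimen A: f = (1/2)^(75/40) ≈ 0.2726; Cmin,ss = (1289/108)·f/(1−f) ≈ 4.473 mcg/mL.
Regimen B: f = (1/2)^(43/40) ≈ 0.4747; Cmin,ss = (1539/108)·f/(1−f) ≈ 12.877 mcg/mL.
Difference ≈ 4.473 − 12.877 ≈ -8.404 mcg/mL.

-8.4 mcg/mL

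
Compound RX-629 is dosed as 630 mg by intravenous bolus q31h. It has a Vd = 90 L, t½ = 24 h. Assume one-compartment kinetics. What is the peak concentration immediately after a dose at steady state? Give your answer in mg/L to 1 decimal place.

τ/t½ = 31/24 ≈ 1.2917, so fraction remaining f = (1/2)^(31/24) ≈ 0.4085.
At steady state, accumulation factor R = 1/(1 − e^(−kτ)) ≈ 1.6906.
Each bolus raises the concentration by D/Vd = 630/90 ≈ 7.000 mg/L.
Steady-state peak Cmax,ss = C₀·R ≈ 7.000 × 1.6906 ≈ 11.834 mg/L.

11.8 mg/L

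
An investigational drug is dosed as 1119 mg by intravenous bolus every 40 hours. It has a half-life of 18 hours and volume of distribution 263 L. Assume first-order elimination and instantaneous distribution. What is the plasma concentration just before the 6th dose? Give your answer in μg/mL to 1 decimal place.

f = (1/2)^(τ/t½) = (1/2)^(40/18) ≈ 0.2143.
C₀ = D/Vd = 1119/263 ≈ 4.255 μg/mL.
Before the 6th dose, 5 doses have been given. Superposition: Cmin = C₀·(f + f² + … + f^5).
≈ 4.255 × (0.2143 + 0.0459 + 0.0098 + 0.0021 + 0.0005) ≈ 4.255 × 0.2726 ≈ 1.160 μg/mL.

1.2 μg/mL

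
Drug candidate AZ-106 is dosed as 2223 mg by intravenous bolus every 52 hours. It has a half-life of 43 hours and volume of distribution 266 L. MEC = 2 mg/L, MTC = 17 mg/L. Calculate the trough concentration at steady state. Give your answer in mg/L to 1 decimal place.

6.4 mg/L

Over one 52-h interval, 52/43 ≈ 1.2093 half-lives elapse, leaving f ≈ 0.4325 of each dose.
Each bolus raises the concentration by D/Vd = 2223/266 ≈ 8.357 mg/L.
Steady-state trough Cmin,ss = C₀·f/(1−f) ≈ 8.357 × 0.4325/0.5675 ≈ 6.369 mg/L.
Trough 6.4 mg/L vs MEC 2 mg/L: adequate.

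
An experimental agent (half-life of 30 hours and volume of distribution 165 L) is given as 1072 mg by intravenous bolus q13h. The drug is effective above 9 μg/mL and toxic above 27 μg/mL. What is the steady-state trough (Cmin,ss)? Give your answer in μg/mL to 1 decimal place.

τ/t½ = 13/30 ≈ 0.43333, so fraction remaining f = (1/2)^(13/30) ≈ 0.7405.
Each bolus raises the concentration by D/Vd = 1072/165 ≈ 6.497 μg/mL.
Steady-state trough Cmin,ss = C₀·f/(1−f) ≈ 6.497 × 0.7405/0.2595 ≈ 18.540 μg/mL.
Trough 18.5 μg/mL vs MEC 9 μg/mL: adequate.

18.5 μg/mL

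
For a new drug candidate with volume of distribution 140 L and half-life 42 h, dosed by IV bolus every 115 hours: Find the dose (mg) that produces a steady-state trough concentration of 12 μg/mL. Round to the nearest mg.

τ/t½ = 115/42 ≈ 2.7381, so f = (1/2)^(115/42) ≈ 0.149883.
Cmin,ss = (D/Vd)·f/(1−f), so D = Cmin,ss·Vd·(1−f)/f.
D = 12 × 140 × (1−f)/f ≈ 12 × 140 × 5.67187 ≈ 9528.74 mg.

9529 mg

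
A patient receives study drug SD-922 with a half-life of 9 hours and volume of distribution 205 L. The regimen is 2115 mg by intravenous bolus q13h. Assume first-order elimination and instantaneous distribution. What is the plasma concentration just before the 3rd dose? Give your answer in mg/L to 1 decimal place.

5.2 mg/L

f = (1/2)^(τ/t½) = (1/2)^(13/9) ≈ 0.3674.
C₀ = D/Vd = 2115/205 ≈ 10.317 mg/L.
Before the 3rd dose, 2 doses have been given. Superposition: Cmin = C₀·(f + f²).
≈ 10.317 × (0.3674 + 0.1350) ≈ 10.317 × 0.5024 ≈ 5.183 mg/L.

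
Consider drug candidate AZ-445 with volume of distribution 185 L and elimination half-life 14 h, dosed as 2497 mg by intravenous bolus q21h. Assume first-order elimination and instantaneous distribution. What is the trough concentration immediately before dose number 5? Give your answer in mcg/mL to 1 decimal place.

7.3 mcg/mL

f = (1/2)^(τ/t½) = (1/2)^(21/14) ≈ 0.3536.
C₀ = D/Vd = 2497/185 ≈ 13.497 mcg/mL.
Before the 5th dose, 4 doses have been given. Superposition: Cmin = C₀·(f + f² + … + f^4).
≈ 13.497 × (0.3536 + 0.1250 + 0.0442 + 0.0156) ≈ 13.497 × 0.5384 ≈ 7.267 mcg/mL.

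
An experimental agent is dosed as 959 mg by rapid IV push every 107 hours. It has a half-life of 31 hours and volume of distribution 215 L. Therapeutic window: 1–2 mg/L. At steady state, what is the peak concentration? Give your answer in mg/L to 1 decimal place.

4.9 mg/L

τ/t½ = 107/31 ≈ 3.4516, so fraction remaining f = (1/2)^(107/31) ≈ 0.0914.
Accumulation ratio R = 1/(1 − f) ≈ 1/0.9086 ≈ 1.1006.
Single-dose peak C₀ = D/Vd = 959/215 ≈ 4.460 mg/L.
Steady-state peak Cmax,ss = C₀·R ≈ 4.460 × 1.1006 ≈ 4.909 mg/L.
Peak 4.9 mg/L vs MTC 2 mg/L: exceeds toxic threshold.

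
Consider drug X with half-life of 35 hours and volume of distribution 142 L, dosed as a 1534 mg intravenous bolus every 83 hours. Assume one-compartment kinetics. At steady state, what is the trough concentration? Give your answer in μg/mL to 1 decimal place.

k = ln2/t½ = ln2/35 ≈ 0.019804 h⁻¹; fraction remaining f = e^(−kτ) = e^(−0.019804×83) ≈ 0.1933.
At steady state, accumulation factor R = 1/(1 − e^(−kτ)) ≈ 1.2396.
Each bolus raises the concentration by D/Vd = 1534/142 ≈ 10.803 μg/mL.
Cmax,ss = C₀/(1 − f) ≈ 10.803/0.8067 ≈ 13.392 μg/mL.
Steady-state trough Cmin,ss = Cmax,ss·f ≈ 13.392 × 0.1933 ≈ 2.589 μg/mL.

2.6 μg/mL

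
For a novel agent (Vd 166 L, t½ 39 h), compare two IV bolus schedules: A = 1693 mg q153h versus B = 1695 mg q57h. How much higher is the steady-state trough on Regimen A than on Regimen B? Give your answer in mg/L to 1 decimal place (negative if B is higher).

-5.1 mg/L

Regimen A: f = (1/2)^(153/39) ≈ 0.0659; Cmin,ss = (1693/166)·f/(1−f) ≈ 0.720 mg/L.
Regimen B: f = (1/2)^(57/39) ≈ 0.3631; Cmin,ss = (1695/166)·f/(1−f) ≈ 5.821 mg/L.
Difference ≈ 0.720 − 5.821 ≈ -5.101 mg/L.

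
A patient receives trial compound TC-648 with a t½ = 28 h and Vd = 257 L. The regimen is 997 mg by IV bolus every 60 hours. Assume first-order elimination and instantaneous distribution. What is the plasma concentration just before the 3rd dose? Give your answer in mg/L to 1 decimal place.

f = (1/2)^(τ/t½) = (1/2)^(60/28) ≈ 0.2264.
C₀ = D/Vd = 997/257 ≈ 3.879 mg/L.
Before the 3rd dose, 2 doses have been given. Superposition: Cmin = C₀·(f + f²).
≈ 3.879 × (0.2264 + 0.0513) ≈ 3.879 × 0.2777 ≈ 1.077 mg/L.

1.1 mg/L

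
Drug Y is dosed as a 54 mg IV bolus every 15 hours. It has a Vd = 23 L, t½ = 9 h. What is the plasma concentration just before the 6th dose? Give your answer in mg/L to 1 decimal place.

f = (1/2)^(τ/t½) = (1/2)^(15/9) ≈ 0.3150.
C₀ = D/Vd = 54/23 ≈ 2.348 mg/L.
Before the 6th dose, 5 doses have been given. Superposition: Cmin = C₀·(f + f² + … + f^5).
≈ 2.348 × (0.3150 + 0.0992 + 0.0313 + 0.0098 + 0.0031) ≈ 2.348 × 0.4584 ≈ 1.076 mg/L.

1.1 mg/L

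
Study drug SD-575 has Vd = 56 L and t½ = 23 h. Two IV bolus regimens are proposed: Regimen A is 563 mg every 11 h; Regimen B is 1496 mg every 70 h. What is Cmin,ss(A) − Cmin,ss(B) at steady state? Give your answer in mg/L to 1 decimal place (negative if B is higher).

Regimen A: f = (1/2)^(11/23) ≈ 0.7178; Cmin,ss = (563/56)·f/(1−f) ≈ 25.572 mg/L.
Regimen B: f = (1/2)^(70/23) ≈ 0.1213; Cmin,ss = (1496/56)·f/(1−f) ≈ 3.688 mg/L.
Difference ≈ 25.572 − 3.688 ≈ 21.884 mg/L.

21.9 mg/L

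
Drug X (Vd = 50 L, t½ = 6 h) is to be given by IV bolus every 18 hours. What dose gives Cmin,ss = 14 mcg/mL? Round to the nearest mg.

τ/t½ = 18/6 ≈ 3, so f = (1/2)^(18/6) ≈ 0.125000.
Cmin,ss = (D/Vd)·f/(1−f), so D = Cmin,ss·Vd·(1−f)/f.
D = 14 × 50 × (1−f)/f ≈ 14 × 50 × 7.00000 ≈ 4900.00 mg.

4900 mg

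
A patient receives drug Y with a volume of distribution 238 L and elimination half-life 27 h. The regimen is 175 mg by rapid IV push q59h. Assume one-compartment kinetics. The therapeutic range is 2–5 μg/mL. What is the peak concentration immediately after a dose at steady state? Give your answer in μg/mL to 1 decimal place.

0.9 μg/mL

Over one 59-h interval, 59/27 ≈ 2.1852 half-lives elapse, leaving f ≈ 0.2199 of each dose.
At steady state, accumulation factor R = 1/(1 − e^(−kτ)) ≈ 1.2819.
Single-dose peak C₀ = D/Vd = 175/238 ≈ 0.735 μg/mL.
Steady-state peak Cmax,ss = C₀·R ≈ 0.735 × 1.2819 ≈ 0.942 μg/mL.
Peak 0.9 μg/mL vs MTC 5 μg/mL: below toxic threshold.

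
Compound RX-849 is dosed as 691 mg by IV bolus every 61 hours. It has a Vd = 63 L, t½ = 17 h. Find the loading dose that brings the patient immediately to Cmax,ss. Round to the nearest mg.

754 mg

f = (1/2)^(61/17) ≈ 0.083145; accumulation ratio R = 1/(1−f) ≈ 1.09069.
Loading dose to hit Cmax,ss on first dose: D_load = D_maint·R ≈ 691 × 1.09069 ≈ 753.67 mg.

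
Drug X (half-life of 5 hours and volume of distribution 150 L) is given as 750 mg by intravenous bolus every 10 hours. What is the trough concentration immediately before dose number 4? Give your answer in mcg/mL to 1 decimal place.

1.6 mcg/mL

f = (1/2)^(τ/t½) = (1/2)^(10/5) ≈ 0.2500.
C₀ = D/Vd = 750/150 ≈ 5.000 mcg/mL.
Before the 4th dose, 3 doses have been given. Superposition: Cmin = C₀·(f + f² + … + f^3).
≈ 5.000 × (0.2500 + 0.0625 + 0.0156) ≈ 5.000 × 0.3281 ≈ 1.641 mcg/mL.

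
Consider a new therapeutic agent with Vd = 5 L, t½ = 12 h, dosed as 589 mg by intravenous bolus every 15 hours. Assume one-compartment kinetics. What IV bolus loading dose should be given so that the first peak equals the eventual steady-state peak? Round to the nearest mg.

f = (1/2)^(15/12) ≈ 0.420448; accumulation ratio R = 1/(1−f) ≈ 1.72547.
Loading dose to hit Cmax,ss on first dose: D_load = D_maint·R ≈ 589 × 1.72547 ≈ 1016.30 mg.

1016 mg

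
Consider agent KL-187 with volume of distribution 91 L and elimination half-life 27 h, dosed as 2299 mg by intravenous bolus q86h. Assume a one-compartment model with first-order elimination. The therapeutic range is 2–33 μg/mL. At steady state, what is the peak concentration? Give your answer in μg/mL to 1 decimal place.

τ/t½ = 86/27 ≈ 3.1852, so fraction remaining f = (1/2)^(86/27) ≈ 0.1099.
At steady state, accumulation factor R = 1/(1 − e^(−kτ)) ≈ 1.1235.
Each bolus raises the concentration by D/Vd = 2299/91 ≈ 25.264 μg/mL.
Cmax,ss = C₀/(1 − f) ≈ 25.264/0.8901 ≈ 28.383 μg/mL.
Peak 28.4 μg/mL vs MTC 33 μg/mL: below toxic threshold.

28.4 μg/mL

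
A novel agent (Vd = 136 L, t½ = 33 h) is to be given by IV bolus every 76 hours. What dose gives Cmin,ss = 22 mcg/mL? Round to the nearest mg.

τ/t½ = 76/33 ≈ 2.303, so f = (1/2)^(76/33) ≈ 0.202637.
Cmin,ss = (D/Vd)·f/(1−f), so D = Cmin,ss·Vd·(1−f)/f.
D = 22 × 136 × (1−f)/f ≈ 22 × 136 × 3.93493 ≈ 11773.31 mg.

11773 mg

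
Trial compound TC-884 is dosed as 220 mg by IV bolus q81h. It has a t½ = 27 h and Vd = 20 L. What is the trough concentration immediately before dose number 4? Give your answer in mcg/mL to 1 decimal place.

1.6 mcg/mL

f = (1/2)^(τ/t½) = (1/2)^(81/27) ≈ 0.1250.
C₀ = D/Vd = 220/20 ≈ 11.000 mcg/mL.
Before the 4th dose, 3 doses have been given. Superposition: Cmin = C₀·(f + f² + … + f^3).
≈ 11.000 × (0.1250 + 0.0156 + 0.0020) ≈ 11.000 × 0.1426 ≈ 1.569 mcg/mL.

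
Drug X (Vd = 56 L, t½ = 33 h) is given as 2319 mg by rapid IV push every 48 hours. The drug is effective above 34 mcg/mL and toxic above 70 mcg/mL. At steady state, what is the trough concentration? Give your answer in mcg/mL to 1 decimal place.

Over one 48-h interval, 48/33 ≈ 1.4545 half-lives elapse, leaving f ≈ 0.3649 of each dose.
At steady state, accumulation factor R = 1/(1 − e^(−kτ)) ≈ 1.5746.
Each bolus raises the concentration by D/Vd = 2319/56 ≈ 41.411 mcg/mL.
Steady-state peak Cmax,ss = C₀·R ≈ 41.411 × 1.5746 ≈ 65.206 mcg/mL.
Steady-state trough Cmin,ss = Cmax,ss·f ≈ 65.206 × 0.3649 ≈ 23.794 mcg/mL.
Trough 23.8 mcg/mL vs MEC 34 mcg/mL: subtherapeutic.

23.8 mcg/mL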